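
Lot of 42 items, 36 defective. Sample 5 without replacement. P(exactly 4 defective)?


Hypergeometric: C(36,4)×C(6,1)/C(42,5)
= 58905×6/850668 = 8415/20254

P(X=4) = 8415/20254 ≈ 41.55%


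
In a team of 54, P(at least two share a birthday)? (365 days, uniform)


P(all different) = Π(365-i)/365 for i=0..53
= 0.016123
P(match) = 1 - 0.016123 = 0.983877

P ≈ 0.9839 ≈ 98.39%


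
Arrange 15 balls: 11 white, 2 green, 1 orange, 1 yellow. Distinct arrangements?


15!/(11!×2!×1!×1!) = 16380

16380


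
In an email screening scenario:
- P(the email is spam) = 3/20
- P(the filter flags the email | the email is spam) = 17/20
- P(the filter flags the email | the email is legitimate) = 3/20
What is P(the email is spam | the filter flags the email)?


Using Bayes' theorem:
P(A|B) = P(B|A)·P(A) / P(B)

P(the filter flags the email) = 17/20 × 3/20 + 3/20 × 17/20
= 51/400 + 51/400 = 51/200

P(the email is spam|the filter flags the email) = (51/400) / (51/200) = 1/2

P(the email is spam|the filter flags the email) = 1/2 ≈ 50.00%


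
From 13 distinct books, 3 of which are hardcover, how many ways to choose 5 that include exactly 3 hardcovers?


Choose 3 of the 3 hardcovers and 2 of the other 10 books:
C(3,3)×C(10,2) = 1×45 = 45

45


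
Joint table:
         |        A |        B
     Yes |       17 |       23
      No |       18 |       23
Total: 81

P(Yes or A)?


P(Yes∨A) = P(Yes) + P(A) - P(Yes∧A)
= (40 + 35 - 17)/81 = 58/81

P = 58/81 ≈ 71.60%


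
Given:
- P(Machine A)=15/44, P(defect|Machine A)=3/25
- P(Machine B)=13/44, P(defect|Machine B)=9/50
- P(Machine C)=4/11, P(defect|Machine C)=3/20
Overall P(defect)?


P(B) = Σ P(B|Aᵢ)×P(Aᵢ)
  3/25×15/44 = 9/220
  9/50×13/44 = 117/2200
  3/20×4/11 = 3/55
Sum = 327/2200

P(defect) = 327/2200 ≈ 14.86%


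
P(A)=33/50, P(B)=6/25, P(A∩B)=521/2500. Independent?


P(A)×P(B) = 99/625
P(A∩B) = 521/2500
Not equal → NOT independent

No, not independent


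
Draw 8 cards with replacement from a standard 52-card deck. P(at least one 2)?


P(not a 2) = 48/52 = 12/13
P(none in 8 draws) = (12/13)^8 = 429981696/815730721
P(≥1 2) = 1 - 429981696/815730721 = 385749025/815730721

P = 385749025/815730721 ≈ 47.29%


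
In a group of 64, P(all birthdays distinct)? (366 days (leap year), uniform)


P(all different) = Π(366-i)/366 for i=0..63
= (366/366)×(365/366)×...×(303/366)
= 0.002858

P ≈ 0.0029 ≈ 0.29%


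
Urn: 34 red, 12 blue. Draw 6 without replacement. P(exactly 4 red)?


Hypergeometric: C(34,4)×C(12,2)/C(46,6)
= 46376×66/9366819 = 92752/283843

P(X=4) = 92752/283843 ≈ 32.68%


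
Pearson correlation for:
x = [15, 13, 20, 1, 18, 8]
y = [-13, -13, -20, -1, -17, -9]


n=6, Σx=75, Σy=-73, Σxy=-1143, Σx²=1183, Σy²=1109
r = (6×(-1143) - 75×(-73))/√((6×1183 - 75²)(6×1109 - (-73)²))
= -1383/√(1473×1325) = -1383/√1951725 ≈ -1383/1397.0415 ≈ -0.9899

r ≈ -0.9899


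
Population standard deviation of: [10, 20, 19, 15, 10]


Mean = 74/5
  (10-74/5)²=576/25
  (20-74/5)²=676/25
  (19-74/5)²=441/25
  (15-74/5)²=1/25
  (10-74/5)²=576/25
Σ(x-μ)² = 454/5
σ² = (454/5)/5 = 454/25

σ = √(454/25) ≈ 4.2615


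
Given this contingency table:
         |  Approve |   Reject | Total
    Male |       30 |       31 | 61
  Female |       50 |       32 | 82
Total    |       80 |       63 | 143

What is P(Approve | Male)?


P(Approve | Male) = 30/(30+31) = 30/61

P(Approve|Male) = 30/61 ≈ 49.18%


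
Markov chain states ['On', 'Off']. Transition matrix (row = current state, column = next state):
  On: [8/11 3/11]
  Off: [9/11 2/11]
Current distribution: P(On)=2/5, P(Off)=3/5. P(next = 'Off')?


P(next=Off) = Σᵢ P(now=i)×P(i→Off)
= 2/5×3/11 + 3/5×2/11
= 6/55 + 6/55 = 12/55

P = 12/55 ≈ 0.2182


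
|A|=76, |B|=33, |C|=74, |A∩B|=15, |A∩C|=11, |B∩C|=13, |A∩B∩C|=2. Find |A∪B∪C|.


|A∪B∪C| = 76+33+74-15-11-13+2 = 146

|A∪B∪C| = 146


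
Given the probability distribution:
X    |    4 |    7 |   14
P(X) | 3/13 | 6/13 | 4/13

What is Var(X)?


E[X] = 110/13
E[X²] = 1126/13
Var(X) = E[X²] - (E[X])² = 1126/13 - 12100/169 = 2538/169

Var(X) = 2538/169 ≈ 15.0178


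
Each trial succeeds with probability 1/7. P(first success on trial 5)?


Geometric: P(X=5) = (1-p)^(k-1)×p = (6/7)^4×1/7 = 1296/16807

P(X=5) = 1296/16807 ≈ 7.71%


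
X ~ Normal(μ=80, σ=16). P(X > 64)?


z = (64-80)/16 = -1.0
P(X > 64) = 1 - P(Z ≤ -1.0) = 1 - 0.1587 = 0.8413

P(X > 64) ≈ 0.8413


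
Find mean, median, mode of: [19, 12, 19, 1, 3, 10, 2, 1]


Sorted: [1, 1, 2, 3, 10, 12, 19, 19]
Mean = 67/8
Median = 13/2
Freq: {19: 2, 12: 1, 1: 2, 3: 1, 10: 1, 2: 1}
Mode: [1, 19]

Mean=67/8, Median=13/2, Mode=[1, 19]


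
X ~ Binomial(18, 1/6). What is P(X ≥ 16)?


P(X ≥ 16) = Σ P(X=i) for i=16..18
P(X=16) = 425/11284439629824
P(X=17) = 5/5642219814912
P(X=18) = 1/101559956668416
Sum = 979/25389989167104

P(X ≥ 16) = 979/25389989167104 ≈ 0.00%


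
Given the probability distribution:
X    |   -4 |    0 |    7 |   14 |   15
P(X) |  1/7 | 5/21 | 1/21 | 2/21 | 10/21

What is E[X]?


E[X] = Σ x·P(X=x)
= (-4)×(1/7) + (0)×(5/21) + (7)×(1/21) + (14)×(2/21) + (15)×(10/21)
= 173/21

E[X] = 173/21


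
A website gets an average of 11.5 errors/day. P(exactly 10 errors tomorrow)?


Poisson(λ=11.5): P(X=10) = e^(-λ)×λ^k/k!
= e^(-11.5) × 11.5^10 / 10!
≈ 1.01300936e-05 × 40455577357.1 / 3628800 ≈ 0.112935

P(X=10) ≈ 0.112935 ≈ 11.29%


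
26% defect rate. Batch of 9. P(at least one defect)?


P(all good) = (37/50)^9 = 129961739795077/1953125000000000
P(≥1 defect) = 1823163260204923/1953125000000000

P = 1823163260204923/1953125000000000 ≈ 93.35%


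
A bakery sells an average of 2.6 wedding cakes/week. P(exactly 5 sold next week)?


Poisson(λ=2.6): P(X=5) = e^(-λ)×λ^k/k!
= e^(-2.6) × 2.6^5 / 5!
≈ 0.07427357821 × 118.81376 / 120 ≈ 0.073539

P(X=5) ≈ 0.073539 ≈ 7.35%


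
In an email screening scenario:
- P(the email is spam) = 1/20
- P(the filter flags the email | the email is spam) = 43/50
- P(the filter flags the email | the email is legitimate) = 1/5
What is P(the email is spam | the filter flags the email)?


Using Bayes' theorem:
P(A|B) = P(B|A)·P(A) / P(B)

P(the filter flags the email) = 43/50 × 1/20 + 1/5 × 19/20
= 43/1000 + 19/100 = 233/1000

P(the email is spam|the filter flags the email) = (43/1000) / (233/1000) = 43/233

P(the email is spam|the filter flags the email) = 43/233 ≈ 18.45%


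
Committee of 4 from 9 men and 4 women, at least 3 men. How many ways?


Count by #men:
  3M,1W: C(9,3)×C(4,1)=336
  4M,0W: C(9,4)×C(4,0)=126
Total = 462

462


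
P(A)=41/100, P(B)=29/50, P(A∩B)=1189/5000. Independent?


P(A)×P(B) = 1189/5000
P(A∩B) = 1189/5000
Equal ✓ → Independent

Yes, independent


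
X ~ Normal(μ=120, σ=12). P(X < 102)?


z = (102-120)/12 = -1.5
P(Z < -1.5) = 0.0668

P(X < 102) ≈ 0.0668


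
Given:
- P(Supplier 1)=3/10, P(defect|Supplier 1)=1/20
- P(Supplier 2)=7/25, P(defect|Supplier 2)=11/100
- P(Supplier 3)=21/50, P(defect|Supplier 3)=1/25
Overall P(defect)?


P(B) = Σ P(B|Aᵢ)×P(Aᵢ)
  1/20×3/10 = 3/200
  11/100×7/25 = 77/2500
  1/25×21/50 = 21/1250
Sum = 313/5000

P(defect) = 313/5000 ≈ 6.26%


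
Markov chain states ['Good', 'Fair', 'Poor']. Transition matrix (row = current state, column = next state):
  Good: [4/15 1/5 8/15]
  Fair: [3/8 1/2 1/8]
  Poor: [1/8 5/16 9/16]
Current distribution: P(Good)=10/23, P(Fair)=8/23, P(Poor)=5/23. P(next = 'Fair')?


P(next=Fair) = Σᵢ P(now=i)×P(i→Fair)
= 10/23×1/5 + 8/23×1/2 + 5/23×5/16
= 2/23 + 4/23 + 25/368 = 121/368

P = 121/368 ≈ 0.3288


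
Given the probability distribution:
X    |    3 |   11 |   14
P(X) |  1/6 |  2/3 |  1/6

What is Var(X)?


E[X] = 61/6
E[X²] = 689/6
Var(X) = E[X²] - (E[X])² = 689/6 - 3721/36 = 413/36

Var(X) = 413/36 ≈ 11.4722


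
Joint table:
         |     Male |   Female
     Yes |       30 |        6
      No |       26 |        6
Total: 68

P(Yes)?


P(Yes) = (30+6)/68 = 36/68 = 9/17

P(Yes) = 9/17 ≈ 52.94%


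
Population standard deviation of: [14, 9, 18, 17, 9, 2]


Mean = 69/6 = 23/2
  (14-23/2)²=25/4
  (9-23/2)²=25/4
  (18-23/2)²=169/4
  (17-23/2)²=121/4
  (9-23/2)²=25/4
  (2-23/2)²=361/4
Σ(x-μ)² = 363/2
σ² = (363/2)/6 = 121/4

σ = √(121/4) ≈ 5.5000


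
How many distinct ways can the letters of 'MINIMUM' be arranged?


Letters: 7, freq: {'M': 3, 'I': 2, 'N': 1, 'U': 1}
7!/(3!×2!×1!×1!) = 5040/12 = 420

420


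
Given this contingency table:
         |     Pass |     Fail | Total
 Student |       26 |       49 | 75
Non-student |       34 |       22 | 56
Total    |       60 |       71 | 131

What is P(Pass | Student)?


P(Pass | Student) = 26/(26+49) = 26/75

P(Pass|Student) = 26/75 ≈ 34.67%


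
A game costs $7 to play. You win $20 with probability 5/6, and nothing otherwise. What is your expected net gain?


E[gain] = (20-7)×5/6 + (-7)×1/6
= 65/6 - 7/6 = 29/3

Expected net gain = $29/3 ≈ $9.67


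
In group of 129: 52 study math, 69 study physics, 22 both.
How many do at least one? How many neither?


|A∪B| = 52+69-22 = 99
Neither = 129-99 = 30

At least one: 99; Neither: 30


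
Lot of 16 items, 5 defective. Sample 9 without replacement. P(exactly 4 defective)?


Hypergeometric: C(5,4)×C(11,5)/C(16,9)
= 5×462/11440 = 21/104

P(X=4) = 21/104 ≈ 20.19%


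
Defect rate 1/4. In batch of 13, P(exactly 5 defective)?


Binomial: P(X=5) = C(13,5)×p^5×(1-p)^8
= 1287 × 1/1024 × 6561/65536 = 8444007/67108864

P(X=5) = 8444007/67108864 ≈ 12.58%


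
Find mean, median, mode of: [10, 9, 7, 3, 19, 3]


Sorted: [3, 3, 7, 9, 10, 19]
Mean = 51/6 = 17/2
Median = 8
Freq: {10: 1, 9: 1, 7: 1, 3: 2, 19: 1}
Mode: [3]

Mean=17/2, Median=8, Mode=3


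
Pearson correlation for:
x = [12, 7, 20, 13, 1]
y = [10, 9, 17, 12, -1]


n=5, Σx=53, Σy=47, Σxy=678, Σx²=763, Σy²=615
r = (5×678 - 53×47)/√((5×763 - 53²)(5×615 - 47²))
= 899/√(1006×866) = 899/√871196 ≈ 899/933.3788 ≈ 0.9632

r ≈ 0.9632


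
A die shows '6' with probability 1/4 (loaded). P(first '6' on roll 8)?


Geometric: P(X=8) = (1-p)^(k-1)×p = (3/4)^7×1/4 = 2187/65536

P(X=8) = 2187/65536 ≈ 3.34%


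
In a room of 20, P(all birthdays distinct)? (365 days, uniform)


P(all different) = Π(365-i)/365 for i=0..19
= (365/365)×(364/365)×...×(346/365)
= 0.588562

P ≈ 0.5886 ≈ 58.86%


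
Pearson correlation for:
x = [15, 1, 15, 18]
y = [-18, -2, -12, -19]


n=4, Σx=49, Σy=-51, Σxy=-794, Σx²=775, Σy²=833
r = (4×(-794) - 49×(-51))/√((4×775 - 49²)(4×833 - (-51)²))
= -677/√(699×731) = -677/√510969 ≈ -677/714.8210 ≈ -0.9471

r ≈ -0.9471


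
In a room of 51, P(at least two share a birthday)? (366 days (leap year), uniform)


P(all different) = Π(366-i)/366 for i=0..50
= 0.025839
P(match) = 1 - 0.025839 = 0.974161

P ≈ 0.9742 ≈ 97.42%


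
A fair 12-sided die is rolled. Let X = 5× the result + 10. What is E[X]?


E[die] = (1+12)/2 = 13/2
E[X] = 5×13/2 + 10 = 85/2

E[X] = 85/2


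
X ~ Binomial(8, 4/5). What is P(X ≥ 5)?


P(X ≥ 5) = Σ P(X=i) for i=5..8
P(X=5) = 57344/390625
P(X=6) = 114688/390625
P(X=7) = 131072/390625
P(X=8) = 65536/390625
Sum = 73728/78125

P(X ≥ 5) = 73728/78125 ≈ 94.37%


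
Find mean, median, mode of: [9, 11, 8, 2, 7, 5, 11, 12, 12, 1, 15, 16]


Sorted: [1, 2, 5, 7, 8, 9, 11, 11, 12, 12, 15, 16]
Mean = 109/12
Median = 10
Freq: {9: 1, 11: 2, 8: 1, 2: 1, 7: 1, 5: 1, 12: 2, 1: 1, 15: 1, 16: 1}
Mode: [11, 12]

Mean=109/12, Median=10, Mode=[11, 12]


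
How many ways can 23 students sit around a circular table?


Circular arrangements of 23 distinct objects: fix one position to break rotational symmetry.
(n-1)! = 22! = 1124000727777607680000

1124000727777607680000


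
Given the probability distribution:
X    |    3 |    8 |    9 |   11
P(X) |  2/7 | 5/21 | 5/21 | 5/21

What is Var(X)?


E[X] = 158/21
E[X²] = 1384/21
Var(X) = E[X²] - (E[X])² = 1384/21 - 24964/441 = 4100/441

Var(X) = 4100/441 ≈ 9.2971


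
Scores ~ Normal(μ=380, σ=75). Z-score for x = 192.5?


z = (x - μ)/σ = (192.5 - 380)/75 = -2.5

z = -2.5


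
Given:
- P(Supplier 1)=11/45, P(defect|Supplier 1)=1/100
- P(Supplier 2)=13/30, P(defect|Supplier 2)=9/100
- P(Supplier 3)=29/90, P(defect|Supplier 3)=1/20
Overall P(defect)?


P(B) = Σ P(B|Aᵢ)×P(Aᵢ)
  1/100×11/45 = 11/4500
  9/100×13/30 = 39/1000
  1/20×29/90 = 29/1800
Sum = 259/4500

P(defect) = 259/4500 ≈ 5.76%


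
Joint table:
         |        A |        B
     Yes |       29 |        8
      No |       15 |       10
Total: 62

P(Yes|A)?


P(Yes|A) = 29/(29+15) = 29/44

P = 29/44 ≈ 65.91%


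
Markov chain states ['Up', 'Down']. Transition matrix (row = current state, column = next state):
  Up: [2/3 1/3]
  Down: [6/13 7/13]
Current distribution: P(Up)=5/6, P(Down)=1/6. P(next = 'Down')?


P(next=Down) = Σᵢ P(now=i)×P(i→Down)
= 5/6×1/3 + 1/6×7/13
= 5/18 + 7/78 = 43/117

P = 43/117 ≈ 0.3675


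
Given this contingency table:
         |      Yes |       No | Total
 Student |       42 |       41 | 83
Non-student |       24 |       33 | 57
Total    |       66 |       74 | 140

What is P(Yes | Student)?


P(Yes | Student) = 42/(42+41) = 42/83

P(Yes|Student) = 42/83 ≈ 50.60%


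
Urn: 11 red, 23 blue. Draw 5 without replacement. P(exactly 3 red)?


Hypergeometric: C(11,3)×C(23,2)/C(34,5)
= 165×253/278256 = 1265/8432

P(X=3) = 1265/8432 ≈ 15.00%


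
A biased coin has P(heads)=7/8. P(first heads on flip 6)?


Geometric: P(X=6) = (1-p)^(k-1)×p = (1/8)^5×7/8 = 7/262144

P(X=6) = 7/262144 ≈ 0.00%


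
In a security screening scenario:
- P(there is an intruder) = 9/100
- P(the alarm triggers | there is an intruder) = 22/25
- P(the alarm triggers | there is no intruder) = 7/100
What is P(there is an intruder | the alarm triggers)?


Using Bayes' theorem:
P(A|B) = P(B|A)·P(A) / P(B)

P(the alarm triggers) = 22/25 × 9/100 + 7/100 × 91/100
= 99/1250 + 637/10000 = 1429/10000

P(there is an intruder|the alarm triggers) = (99/1250) / (1429/10000) = 792/1429

P(there is an intruder|the alarm triggers) = 792/1429 ≈ 55.42%


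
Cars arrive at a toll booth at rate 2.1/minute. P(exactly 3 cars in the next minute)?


Poisson(λ=2.1): P(X=3) = e^(-λ)×λ^k/k!
= e^(-2.1) × 2.1^3 / 3!
≈ 0.1224564283 × 9.261 / 6 ≈ 0.189011

P(X=3) ≈ 0.189011 ≈ 18.90%


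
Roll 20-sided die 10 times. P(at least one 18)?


P(no 18)^10 = (19/20)^10 = 6131066257801/10240000000000
P(≥1) = 1 - 6131066257801/10240000000000 = 4108933742199/10240000000000

P = 4108933742199/10240000000000 ≈ 40.13%


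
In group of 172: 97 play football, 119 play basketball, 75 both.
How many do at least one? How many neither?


|A∪B| = 97+119-75 = 141
Neither = 172-141 = 31

At least one: 141; Neither: 31


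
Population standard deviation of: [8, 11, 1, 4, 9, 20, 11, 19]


Mean = 83/8
  (8-83/8)²=361/64
  (11-83/8)²=25/64
  (1-83/8)²=5625/64
  (4-83/8)²=2601/64
  (9-83/8)²=121/64
  (20-83/8)²=5929/64
  (11-83/8)²=25/64
  (19-83/8)²=4761/64
Σ(x-μ)² = 2431/8
σ² = (2431/8)/8 = 2431/64

σ = √(2431/64) ≈ 6.1631


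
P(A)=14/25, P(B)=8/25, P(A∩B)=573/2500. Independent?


P(A)×P(B) = 112/625
P(A∩B) = 573/2500
Not equal → NOT independent

No, not independent


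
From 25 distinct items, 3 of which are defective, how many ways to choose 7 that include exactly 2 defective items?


Choose 2 of the 3 defective items and 5 of the other 22 items:
C(3,2)×C(22,5) = 3×26334 = 79002

79002


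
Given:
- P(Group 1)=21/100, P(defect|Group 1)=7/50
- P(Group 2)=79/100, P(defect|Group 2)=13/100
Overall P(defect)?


P(B) = Σ P(B|Aᵢ)×P(Aᵢ)
  7/50×21/100 = 147/5000
  13/100×79/100 = 1027/10000
Sum = 1321/10000

P(defect) = 1321/10000 ≈ 13.21%


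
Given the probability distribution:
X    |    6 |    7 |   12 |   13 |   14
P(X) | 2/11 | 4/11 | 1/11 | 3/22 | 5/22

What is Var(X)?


E[X] = 213/22
E[X²] = 2311/22
Var(X) = E[X²] - (E[X])² = 2311/22 - 45369/484 = 5473/484

Var(X) = 5473/484 ≈ 11.3079


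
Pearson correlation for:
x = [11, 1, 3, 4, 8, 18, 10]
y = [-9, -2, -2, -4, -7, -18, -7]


n=7, Σx=55, Σy=-49, Σxy=-573, Σx²=635, Σy²=527
r = (7×(-573) - 55×(-49))/√((7×635 - 55²)(7×527 - (-49)²))
= -1316/√(1420×1288) = -1316/√1828960 ≈ -1316/1352.3905 ≈ -0.9731

r ≈ -0.9731


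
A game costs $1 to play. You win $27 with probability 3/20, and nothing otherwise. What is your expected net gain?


E[gain] = (27-1)×3/20 + (-1)×17/20
= 39/10 - 17/20 = 61/20

Expected net gain = $61/20 ≈ $3.05


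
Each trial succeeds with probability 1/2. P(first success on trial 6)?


Geometric: P(X=6) = (1-p)^(k-1)×p = (1/2)^5×1/2 = 1/64

P(X=6) = 1/64 ≈ 1.56%


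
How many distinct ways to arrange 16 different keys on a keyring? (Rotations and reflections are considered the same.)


Free circular arrangements: rotations and reflections both identified.
(n-1)!/2 = 15!/2 = 1307674368000/2 = 653837184000

653837184000


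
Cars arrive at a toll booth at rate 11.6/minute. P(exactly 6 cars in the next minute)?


Poisson(λ=11.6): P(X=6) = e^(-λ)×λ^k/k!
= e^(-11.6) × 11.6^6 / 6!
≈ 9.166087736e-06 × 2436396.32282 / 720 ≈ 0.031017

P(X=6) ≈ 0.031017 ≈ 3.10%


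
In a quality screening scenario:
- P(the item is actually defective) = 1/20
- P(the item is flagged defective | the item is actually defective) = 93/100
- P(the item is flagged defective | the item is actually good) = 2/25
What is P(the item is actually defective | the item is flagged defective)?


Using Bayes' theorem:
P(A|B) = P(B|A)·P(A) / P(B)

P(the item is flagged defective) = 93/100 × 1/20 + 2/25 × 19/20
= 93/2000 + 19/250 = 49/400

P(the item is actually defective|the item is flagged defective) = (93/2000) / (49/400) = 93/245

P(the item is actually defective|the item is flagged defective) = 93/245 ≈ 37.96%


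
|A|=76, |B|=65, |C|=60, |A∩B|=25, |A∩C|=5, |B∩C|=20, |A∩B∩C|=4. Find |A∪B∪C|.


|A∪B∪C| = 76+65+60-25-5-20+4 = 155

|A∪B∪C| = 155


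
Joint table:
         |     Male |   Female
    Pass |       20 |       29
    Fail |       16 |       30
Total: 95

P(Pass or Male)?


P(Pass∨Male) = P(Pass) + P(Male) - P(Pass∧Male)
= (49 + 36 - 20)/95 = 65/95 = 13/19

P = 13/19 ≈ 68.42%


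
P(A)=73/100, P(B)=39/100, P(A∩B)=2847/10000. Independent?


P(A)×P(B) = 2847/10000
P(A∩B) = 2847/10000
Equal ✓ → Independent

Yes, independent


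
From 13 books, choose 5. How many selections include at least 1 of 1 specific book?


Complement: C(13,5) - C(12,5) = 1287 - 792 = 495

495


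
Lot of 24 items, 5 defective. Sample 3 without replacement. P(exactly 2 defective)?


Hypergeometric: C(5,2)×C(19,1)/C(24,3)
= 10×19/2024 = 95/1012

P(X=2) = 95/1012 ≈ 9.39%


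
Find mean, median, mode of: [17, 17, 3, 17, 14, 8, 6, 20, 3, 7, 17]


Sorted: [3, 3, 6, 7, 8, 14, 17, 17, 17, 17, 20]
Mean = 129/11
Median = 14
Freq: {17: 4, 3: 2, 14: 1, 8: 1, 6: 1, 20: 1, 7: 1}
Mode: [17]

Mean=129/11, Median=14, Mode=17


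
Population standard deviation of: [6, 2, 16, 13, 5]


Mean = 42/5
  (6-42/5)²=144/25
  (2-42/5)²=1024/25
  (16-42/5)²=1444/25
  (13-42/5)²=529/25
  (5-42/5)²=289/25
Σ(x-μ)² = 686/5
σ² = (686/5)/5 = 686/25

σ = √(686/25) ≈ 5.2383


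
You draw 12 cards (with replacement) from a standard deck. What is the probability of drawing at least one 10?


P(not a 10) = 48/52 = 12/13
P(none in 12 draws) = (12/13)^12 = 8916100448256/23298085122481
P(≥1 10) = 1 - 8916100448256/23298085122481 = 14381984674225/23298085122481

P = 14381984674225/23298085122481 ≈ 61.73%


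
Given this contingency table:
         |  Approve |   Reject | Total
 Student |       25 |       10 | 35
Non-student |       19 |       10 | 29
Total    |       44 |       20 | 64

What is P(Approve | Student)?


P(Approve | Student) = 25/(25+10) = 25/35 = 5/7

P(Approve|Student) = 5/7 ≈ 71.43%


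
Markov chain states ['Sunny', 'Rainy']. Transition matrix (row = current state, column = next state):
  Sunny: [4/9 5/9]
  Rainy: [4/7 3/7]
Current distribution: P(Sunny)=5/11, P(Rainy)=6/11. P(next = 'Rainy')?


P(next=Rainy) = Σᵢ P(now=i)×P(i→Rainy)
= 5/11×5/9 + 6/11×3/7
= 25/99 + 18/77 = 337/693

P = 337/693 ≈ 0.4863


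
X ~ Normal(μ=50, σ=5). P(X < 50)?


z = (50-50)/5 = 0.0
P(Z < 0.0) = 0.5000

P(X < 50) ≈ 0.5000


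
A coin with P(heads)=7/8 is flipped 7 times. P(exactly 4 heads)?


Binomial: P(X=4) = C(7,4)×p^4×(1-p)^3
= 35 × 2401/4096 × 1/512 = 84035/2097152

P(X=4) = 84035/2097152 ≈ 4.01%


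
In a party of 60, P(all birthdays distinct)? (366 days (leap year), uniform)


P(all different) = Π(366-i)/366 for i=0..59
= (366/366)×(365/366)×...×(307/366)
= 0.005966

P ≈ 0.0060 ≈ 0.60%


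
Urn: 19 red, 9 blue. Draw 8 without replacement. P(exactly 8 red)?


Hypergeometric: C(19,8)×C(9,0)/C(28,8)
= 75582×1/3108105 = 646/26565

P(X=8) = 646/26565 ≈ 2.43%


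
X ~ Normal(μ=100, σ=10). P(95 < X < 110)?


z₁=(95-100)/10=-0.5, z₂=(110-100)/10=1.0
P = Φ(1.0) - Φ(-0.5) = 0.841345 - 0.308538 = 0.532807 ≈ 0.5328

P(95 < X < 110) ≈ 0.5328


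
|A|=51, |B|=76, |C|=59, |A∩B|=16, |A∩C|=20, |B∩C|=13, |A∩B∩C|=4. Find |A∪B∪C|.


|A∪B∪C| = 51+76+59-16-20-13+4 = 141

|A∪B∪C| = 141


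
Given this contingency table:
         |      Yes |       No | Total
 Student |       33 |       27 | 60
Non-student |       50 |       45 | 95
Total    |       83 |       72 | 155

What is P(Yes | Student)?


P(Yes | Student) = 33/(33+27) = 33/60 = 11/20

P(Yes|Student) = 11/20 ≈ 55.00%


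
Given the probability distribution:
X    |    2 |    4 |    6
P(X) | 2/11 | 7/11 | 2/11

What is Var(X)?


E[X] = 4
E[X²] = 192/11
Var(X) = E[X²] - (E[X])² = 192/11 - 16 = 16/11

Var(X) = 16/11 ≈ 1.4545


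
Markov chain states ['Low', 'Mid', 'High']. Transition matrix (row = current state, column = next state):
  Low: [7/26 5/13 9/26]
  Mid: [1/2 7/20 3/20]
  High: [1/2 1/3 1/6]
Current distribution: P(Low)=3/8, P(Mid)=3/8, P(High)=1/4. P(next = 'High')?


P(next=High) = Σᵢ P(now=i)×P(i→High)
= 3/8×9/26 + 3/8×3/20 + 1/4×1/6
= 27/208 + 9/160 + 1/24 = 1421/6240

P = 1421/6240 ≈ 0.2277


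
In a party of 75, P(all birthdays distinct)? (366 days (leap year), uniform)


P(all different) = Π(366-i)/366 for i=0..74
= (366/366)×(365/366)×...×(292/366)
= 0.000287

P ≈ 0.0003 ≈ 0.03%


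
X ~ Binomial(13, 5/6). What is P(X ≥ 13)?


P(X ≥ 13) = Σ P(X=i) for i=13..13
P(X=13) = 1220703125/13060694016
Sum = 1220703125/13060694016

P(X ≥ 13) = 1220703125/13060694016 ≈ 9.35%


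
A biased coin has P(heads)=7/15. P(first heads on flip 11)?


Geometric: P(X=11) = (1-p)^(k-1)×p = (8/15)^10×7/15 = 7516192768/8649755859375

P(X=11) = 7516192768/8649755859375 ≈ 0.09%


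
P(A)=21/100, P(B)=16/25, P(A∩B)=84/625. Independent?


P(A)×P(B) = 84/625
P(A∩B) = 84/625
Equal ✓ → Independent

Yes, independent


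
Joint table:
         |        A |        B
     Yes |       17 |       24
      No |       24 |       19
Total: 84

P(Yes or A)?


P(Yes∨A) = P(Yes) + P(A) - P(Yes∧A)
= (41 + 41 - 17)/84 = 65/84

P = 65/84 ≈ 77.38%


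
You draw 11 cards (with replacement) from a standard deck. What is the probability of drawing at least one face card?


P(not a face card) = 40/52 = 10/13
P(none in 11 draws) = (10/13)^11 = 100000000000/1792160394037
P(≥1 face card) = 1 - 100000000000/1792160394037 = 1692160394037/1792160394037

P = 1692160394037/1792160394037 ≈ 94.42%


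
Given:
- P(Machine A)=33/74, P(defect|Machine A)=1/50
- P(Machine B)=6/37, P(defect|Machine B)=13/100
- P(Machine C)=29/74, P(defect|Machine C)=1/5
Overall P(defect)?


P(B) = Σ P(B|Aᵢ)×P(Aᵢ)
  1/50×33/74 = 33/3700
  13/100×6/37 = 39/1850
  1/5×29/74 = 29/370
Sum = 401/3700

P(defect) = 401/3700 ≈ 10.84%


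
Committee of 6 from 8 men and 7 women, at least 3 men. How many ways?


Count by #men:
  3M,3W: C(8,3)×C(7,3)=1960
  4M,2W: C(8,4)×C(7,2)=1470
  5M,1W: C(8,5)×C(7,1)=392
  6M,0W: C(8,6)×C(7,0)=28
Total = 3850

3850


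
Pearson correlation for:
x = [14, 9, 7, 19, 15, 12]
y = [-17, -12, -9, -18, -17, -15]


n=6, Σx=76, Σy=-88, Σxy=-1186, Σx²=1056, Σy²=1352
r = (6×(-1186) - 76×(-88))/√((6×1056 - 76²)(6×1352 - (-88)²))
= -428/√(560×368) = -428/√206080 ≈ -428/453.9604 ≈ -0.9428

r ≈ -0.9428


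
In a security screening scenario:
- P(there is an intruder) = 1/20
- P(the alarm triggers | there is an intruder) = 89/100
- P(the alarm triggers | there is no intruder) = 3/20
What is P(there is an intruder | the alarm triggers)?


Using Bayes' theorem:
P(A|B) = P(B|A)·P(A) / P(B)

P(the alarm triggers) = 89/100 × 1/20 + 3/20 × 19/20
= 89/2000 + 57/400 = 187/1000

P(there is an intruder|the alarm triggers) = (89/2000) / (187/1000) = 89/374

P(there is an intruder|the alarm triggers) = 89/374 ≈ 23.80%


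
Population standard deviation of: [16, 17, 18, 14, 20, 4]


Mean = 89/6
  (16-89/6)²=49/36
  (17-89/6)²=169/36
  (18-89/6)²=361/36
  (14-89/6)²=25/36
  (20-89/6)²=961/36
  (4-89/6)²=4225/36
Σ(x-μ)² = 965/6
σ² = (965/6)/6 = 965/36

σ = √(965/36) ≈ 5.1774


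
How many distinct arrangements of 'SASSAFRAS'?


Letters: 9, freq: {'S': 4, 'A': 3, 'F': 1, 'R': 1}
9!/(4!×3!×1!×1!) = 362880/144 = 2520

2520


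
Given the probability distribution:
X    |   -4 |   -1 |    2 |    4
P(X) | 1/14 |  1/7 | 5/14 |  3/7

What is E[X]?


E[X] = Σ x·P(X=x)
= (-4)×(1/14) + (-1)×(1/7) + (2)×(5/14) + (4)×(3/7)
= 2

E[X] = 2


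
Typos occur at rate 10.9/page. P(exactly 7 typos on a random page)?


Poisson(λ=10.9): P(X=7) = e^(-λ)×λ^k/k!
= e^(-10.9) × 10.9^7 / 7!
≈ 1.8458234e-05 × 18280391.2082 / 5040 ≈ 0.066949

P(X=7) ≈ 0.066949 ≈ 6.69%


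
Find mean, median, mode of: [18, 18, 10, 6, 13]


Sorted: [6, 10, 13, 18, 18]
Mean = 65/5 = 13
Median = 13
Freq: {18: 2, 10: 1, 6: 1, 13: 1}
Mode: [18]

Mean=13, Median=13, Mode=18


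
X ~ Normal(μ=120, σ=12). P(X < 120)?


z = (120-120)/12 = 0.0
P(Z < 0.0) = 0.5000

P(X < 120) ≈ 0.5000


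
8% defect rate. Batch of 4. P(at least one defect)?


P(all good) = (23/25)^4 = 279841/390625
P(≥1 defect) = 110784/390625

P = 110784/390625 ≈ 28.36%


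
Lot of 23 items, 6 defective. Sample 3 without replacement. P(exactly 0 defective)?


Hypergeometric: C(6,0)×C(17,3)/C(23,3)
= 1×680/1771 = 680/1771

P(X=0) = 680/1771 ≈ 38.40%


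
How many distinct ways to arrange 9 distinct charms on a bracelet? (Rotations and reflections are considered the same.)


Free circular arrangements: rotations and reflections both identified.
(n-1)!/2 = 8!/2 = 40320/2 = 20160

20160


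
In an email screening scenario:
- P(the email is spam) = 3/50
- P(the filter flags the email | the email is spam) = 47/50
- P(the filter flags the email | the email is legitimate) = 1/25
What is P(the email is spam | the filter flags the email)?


Using Bayes' theorem:
P(A|B) = P(B|A)·P(A) / P(B)

P(the filter flags the email) = 47/50 × 3/50 + 1/25 × 47/50
= 141/2500 + 47/1250 = 47/500

P(the email is spam|the filter flags the email) = (141/2500) / (47/500) = 3/5

P(the email is spam|the filter flags the email) = 3/5 ≈ 60.00%


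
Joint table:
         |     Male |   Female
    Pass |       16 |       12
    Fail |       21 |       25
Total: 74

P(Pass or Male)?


P(Pass∨Male) = P(Pass) + P(Male) - P(Pass∧Male)
= (28 + 37 - 16)/74 = 49/74

P = 49/74 ≈ 66.22%


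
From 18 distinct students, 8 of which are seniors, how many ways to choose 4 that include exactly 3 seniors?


Choose 3 of the 8 seniors and 1 of the other 10 students:
C(8,3)×C(10,1) = 56×10 = 560

560


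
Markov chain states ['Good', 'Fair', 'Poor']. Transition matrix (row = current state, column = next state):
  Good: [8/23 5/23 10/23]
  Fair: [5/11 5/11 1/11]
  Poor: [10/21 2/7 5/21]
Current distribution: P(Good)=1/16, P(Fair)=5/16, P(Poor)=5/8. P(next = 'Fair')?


P(next=Fair) = Σᵢ P(now=i)×P(i→Fair)
= 1/16×5/23 + 5/16×5/11 + 5/8×2/7
= 5/368 + 25/176 + 5/28 = 4735/14168

P = 4735/14168 ≈ 0.3342


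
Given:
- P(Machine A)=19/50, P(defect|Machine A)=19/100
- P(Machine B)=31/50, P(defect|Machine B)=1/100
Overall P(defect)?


P(B) = Σ P(B|Aᵢ)×P(Aᵢ)
  19/100×19/50 = 361/5000
  1/100×31/50 = 31/5000
Sum = 49/625

P(defect) = 49/625 ≈ 7.84%


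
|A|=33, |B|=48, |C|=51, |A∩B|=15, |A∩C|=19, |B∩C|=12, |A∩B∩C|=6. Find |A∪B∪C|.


|A∪B∪C| = 33+48+51-15-19-12+6 = 92

|A∪B∪C| = 92


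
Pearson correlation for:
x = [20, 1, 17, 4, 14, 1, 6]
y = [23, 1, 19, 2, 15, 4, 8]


n=7, Σx=63, Σy=72, Σxy=1054, Σx²=939, Σy²=1200
r = (7×1054 - 63×72)/√((7×939 - 63²)(7×1200 - 72²))
= 2842/√(2604×3216) = 2842/√8374464 ≈ 2842/2893.8666 ≈ 0.9821

r ≈ 0.9821


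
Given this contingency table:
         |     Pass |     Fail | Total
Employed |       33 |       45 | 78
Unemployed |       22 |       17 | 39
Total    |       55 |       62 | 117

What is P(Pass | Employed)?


P(Pass | Employed) = 33/(33+45) = 33/78 = 11/26

P(Pass|Employed) = 11/26 ≈ 42.31%


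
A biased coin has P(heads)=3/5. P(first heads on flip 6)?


Geometric: P(X=6) = (1-p)^(k-1)×p = (2/5)^5×3/5 = 96/15625

P(X=6) = 96/15625 ≈ 0.61%


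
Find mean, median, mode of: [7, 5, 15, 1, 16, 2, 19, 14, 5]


Sorted: [1, 2, 5, 5, 7, 14, 15, 16, 19]
Mean = 84/9 = 28/3
Median = 7
Freq: {7: 1, 5: 2, 15: 1, 1: 1, 16: 1, 2: 1, 19: 1, 14: 1}
Mode: [5]

Mean=28/3, Median=7, Mode=5


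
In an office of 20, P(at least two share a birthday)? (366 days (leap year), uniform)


P(all different) = Π(366-i)/366 for i=0..19
= 0.589430
P(match) = 1 - 0.589430 = 0.410570

P ≈ 0.4106 ≈ 41.06%


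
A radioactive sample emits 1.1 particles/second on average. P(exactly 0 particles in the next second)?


Poisson(λ=1.1): P(X=0) = e^(-λ)×λ^k/k!
= e^(-1.1) × 1.1^0 / 0!
≈ 0.3328710837 × 1 / 1 ≈ 0.332871

P(X=0) ≈ 0.332871 ≈ 33.29%


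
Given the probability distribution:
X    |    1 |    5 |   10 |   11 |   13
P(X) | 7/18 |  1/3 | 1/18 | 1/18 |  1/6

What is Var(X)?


E[X] = 97/18
E[X²] = 295/6
Var(X) = E[X²] - (E[X])² = 295/6 - 9409/324 = 6521/324

Var(X) = 6521/324 ≈ 20.1265


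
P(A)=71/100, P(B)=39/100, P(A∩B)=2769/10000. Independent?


P(A)×P(B) = 2769/10000
P(A∩B) = 2769/10000
Equal ✓ → Independent

Yes, independent


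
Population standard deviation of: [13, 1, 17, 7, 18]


Mean = 56/5
  (13-56/5)²=81/25
  (1-56/5)²=2601/25
  (17-56/5)²=841/25
  (7-56/5)²=441/25
  (18-56/5)²=1156/25
Σ(x-μ)² = 1024/5
σ² = (1024/5)/5 = 1024/25

σ = √(1024/25) ≈ 6.4000


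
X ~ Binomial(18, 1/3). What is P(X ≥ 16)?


P(X ≥ 16) = Σ P(X=i) for i=16..18
P(X=16) = 68/43046721
P(X=17) = 4/43046721
P(X=18) = 1/387420489
Sum = 649/387420489

P(X ≥ 16) = 649/387420489 ≈ 0.00%


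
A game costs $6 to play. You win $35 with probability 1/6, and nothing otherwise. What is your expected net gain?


E[gain] = (35-6)×1/6 + (-6)×5/6
= 29/6 - 5 = -1/6

Expected net gain = $-1/6 ≈ $-0.17


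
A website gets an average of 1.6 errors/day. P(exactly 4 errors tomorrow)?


Poisson(λ=1.6): P(X=4) = e^(-λ)×λ^k/k!
= e^(-1.6) × 1.6^4 / 4!
≈ 0.201896518 × 6.5536 / 24 ≈ 0.055131

P(X=4) ≈ 0.055131 ≈ 5.51%


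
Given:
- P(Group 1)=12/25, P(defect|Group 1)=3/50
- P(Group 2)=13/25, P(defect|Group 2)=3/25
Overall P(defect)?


P(B) = Σ P(B|Aᵢ)×P(Aᵢ)
  3/50×12/25 = 18/625
  3/25×13/25 = 39/625
Sum = 57/625

P(defect) = 57/625 ≈ 9.12%


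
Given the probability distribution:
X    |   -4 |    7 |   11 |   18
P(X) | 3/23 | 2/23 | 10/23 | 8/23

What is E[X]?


E[X] = Σ x·P(X=x)
= (-4)×(3/23) + (7)×(2/23) + (11)×(10/23) + (18)×(8/23)
= 256/23

E[X] = 256/23


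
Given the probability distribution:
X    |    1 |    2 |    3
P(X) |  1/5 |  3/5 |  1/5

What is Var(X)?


E[X] = 2
E[X²] = 22/5
Var(X) = E[X²] - (E[X])² = 22/5 - 4 = 2/5

Var(X) = 2/5 ≈ 0.4000


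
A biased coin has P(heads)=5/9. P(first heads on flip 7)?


Geometric: P(X=7) = (1-p)^(k-1)×p = (4/9)^6×5/9 = 20480/4782969

P(X=7) = 20480/4782969 ≈ 0.43%


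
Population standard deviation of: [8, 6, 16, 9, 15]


Mean = 54/5
  (8-54/5)²=196/25
  (6-54/5)²=576/25
  (16-54/5)²=676/25
  (9-54/5)²=81/25
  (15-54/5)²=441/25
Σ(x-μ)² = 394/5
σ² = (394/5)/5 = 394/25

σ = √(394/25) ≈ 3.9699


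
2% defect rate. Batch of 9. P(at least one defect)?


P(all good) = (49/50)^9 = 1628413597910449/1953125000000000
P(≥1 defect) = 324711402089551/1953125000000000

P = 324711402089551/1953125000000000 ≈ 16.63%


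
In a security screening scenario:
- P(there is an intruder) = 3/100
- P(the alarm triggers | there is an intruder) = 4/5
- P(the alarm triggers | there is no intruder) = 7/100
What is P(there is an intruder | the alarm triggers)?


Using Bayes' theorem:
P(A|B) = P(B|A)·P(A) / P(B)

P(the alarm triggers) = 4/5 × 3/100 + 7/100 × 97/100
= 3/125 + 679/10000 = 919/10000

P(there is an intruder|the alarm triggers) = (3/125) / (919/10000) = 240/919

P(there is an intruder|the alarm triggers) = 240/919 ≈ 26.12%


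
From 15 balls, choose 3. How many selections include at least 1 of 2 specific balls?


Complement: C(15,3) - C(13,3) = 455 - 286 = 169

169


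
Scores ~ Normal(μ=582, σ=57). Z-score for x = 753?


z = (x - μ)/σ = (753 - 582)/57 = 3.0

z = 3.0


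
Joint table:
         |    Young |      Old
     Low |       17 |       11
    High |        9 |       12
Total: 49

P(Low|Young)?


P(Low|Young) = 17/(17+9) = 17/26

P = 17/26 ≈ 65.38%


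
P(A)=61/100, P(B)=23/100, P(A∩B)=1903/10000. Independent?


P(A)×P(B) = 1403/10000
P(A∩B) = 1903/10000
Not equal → NOT independent

No, not independent


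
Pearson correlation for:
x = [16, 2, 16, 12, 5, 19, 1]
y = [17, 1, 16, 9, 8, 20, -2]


n=7, Σx=71, Σy=69, Σxy=1056, Σx²=1047, Σy²=1095
r = (7×1056 - 71×69)/√((7×1047 - 71²)(7×1095 - 69²))
= 2493/√(2288×2904) = 2493/√6644352 ≈ 2493/2577.6641 ≈ 0.9672

r ≈ 0.9672


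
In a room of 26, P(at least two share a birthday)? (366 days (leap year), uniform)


P(all different) = Π(366-i)/366 for i=0..25
= 0.402786
P(match) = 1 - 0.402786 = 0.597214

P ≈ 0.5972 ≈ 59.72%


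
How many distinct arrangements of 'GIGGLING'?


Letters: 8, freq: {'G': 4, 'I': 2, 'L': 1, 'N': 1}
8!/(4!×2!×1!×1!) = 40320/48 = 840

840


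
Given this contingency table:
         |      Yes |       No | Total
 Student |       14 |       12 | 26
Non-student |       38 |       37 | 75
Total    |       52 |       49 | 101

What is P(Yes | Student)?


P(Yes | Student) = 14/(14+12) = 14/26 = 7/13

P(Yes|Student) = 7/13 ≈ 53.85%


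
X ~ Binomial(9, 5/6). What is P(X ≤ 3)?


P(X ≤ 3) = Σ P(X=i) for i=0..3
P(X=0) = 1/10077696
P(X=1) = 5/1119744
P(X=2) = 25/279936
P(X=3) = 875/839808
Sum = 5723/5038848

P(X ≤ 3) = 5723/5038848 ≈ 0.11%


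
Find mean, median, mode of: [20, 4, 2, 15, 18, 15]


Sorted: [2, 4, 15, 15, 18, 20]
Mean = 74/6 = 37/3
Median = 15
Freq: {20: 1, 4: 1, 2: 1, 15: 2, 18: 1}
Mode: [15]

Mean=37/3, Median=15, Mode=15


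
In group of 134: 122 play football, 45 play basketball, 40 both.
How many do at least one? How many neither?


|A∪B| = 122+45-40 = 127
Neither = 134-127 = 7

At least one: 127; Neither: 7


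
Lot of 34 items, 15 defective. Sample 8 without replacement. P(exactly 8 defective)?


Hypergeometric: C(15,8)×C(19,0)/C(34,8)
= 6435×1/18156204 = 65/183396

P(X=8) = 65/183396 ≈ 0.04%


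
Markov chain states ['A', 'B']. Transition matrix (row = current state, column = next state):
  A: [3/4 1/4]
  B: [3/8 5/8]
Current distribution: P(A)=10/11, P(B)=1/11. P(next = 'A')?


P(next=A) = Σᵢ P(now=i)×P(i→A)
= 10/11×3/4 + 1/11×3/8
= 15/22 + 3/88 = 63/88

P = 63/88 ≈ 0.7159


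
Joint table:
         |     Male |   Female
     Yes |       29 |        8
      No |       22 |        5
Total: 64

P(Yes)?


P(Yes) = (29+8)/64 = 37/64

P(Yes) = 37/64 ≈ 57.81%


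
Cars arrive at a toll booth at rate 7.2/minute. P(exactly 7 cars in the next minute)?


Poisson(λ=7.2): P(X=7) = e^(-λ)×λ^k/k!
= e^(-7.2) × 7.2^7 / 7!
≈ 0.0007465858084 × 1003061.30043 / 5040 ≈ 0.148586

P(X=7) ≈ 0.148586 ≈ 14.86%


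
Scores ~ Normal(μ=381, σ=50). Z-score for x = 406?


z = (x - μ)/σ = (406 - 381)/50 = 0.5

z = 0.5


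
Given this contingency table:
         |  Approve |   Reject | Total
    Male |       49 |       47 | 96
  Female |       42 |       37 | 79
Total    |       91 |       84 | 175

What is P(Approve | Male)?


P(Approve | Male) = 49/(49+47) = 49/96

P(Approve|Male) = 49/96 ≈ 51.04%


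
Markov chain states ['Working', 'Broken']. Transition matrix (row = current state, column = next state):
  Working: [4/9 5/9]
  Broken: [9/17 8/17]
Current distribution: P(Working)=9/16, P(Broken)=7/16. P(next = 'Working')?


P(next=Working) = Σᵢ P(now=i)×P(i→Working)
= 9/16×4/9 + 7/16×9/17
= 1/4 + 63/272 = 131/272

P = 131/272 ≈ 0.4816


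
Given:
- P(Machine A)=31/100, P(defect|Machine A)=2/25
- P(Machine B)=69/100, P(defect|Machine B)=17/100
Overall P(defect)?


P(B) = Σ P(B|Aᵢ)×P(Aᵢ)
  2/25×31/100 = 31/1250
  17/100×69/100 = 1173/10000
Sum = 1421/10000

P(defect) = 1421/10000 ≈ 14.21%


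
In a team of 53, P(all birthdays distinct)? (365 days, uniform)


P(all different) = Π(365-i)/365 for i=0..52
= (365/365)×(364/365)×...×(313/365)
= 0.018862

P ≈ 0.0189 ≈ 1.89%


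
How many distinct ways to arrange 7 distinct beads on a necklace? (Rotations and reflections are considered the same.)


Free circular arrangements: rotations and reflections both identified.
(n-1)!/2 = 6!/2 = 720/2 = 360

360


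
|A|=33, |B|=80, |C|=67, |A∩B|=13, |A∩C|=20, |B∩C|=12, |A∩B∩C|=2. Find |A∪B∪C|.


|A∪B∪C| = 33+80+67-13-20-12+2 = 137

|A∪B∪C| = 137


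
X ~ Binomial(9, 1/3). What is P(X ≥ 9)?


P(X ≥ 9) = Σ P(X=i) for i=9..9
P(X=9) = 1/19683
Sum = 1/19683

P(X ≥ 9) = 1/19683 ≈ 0.01%


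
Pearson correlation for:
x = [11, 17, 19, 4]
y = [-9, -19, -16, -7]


n=4, Σx=51, Σy=-51, Σxy=-754, Σx²=787, Σy²=747
r = (4×(-754) - 51×(-51))/√((4×787 - 51²)(4×747 - (-51)²))
= -415/√(547×387) = -415/√211689 ≈ -415/460.0967 ≈ -0.9020

r ≈ -0.9020


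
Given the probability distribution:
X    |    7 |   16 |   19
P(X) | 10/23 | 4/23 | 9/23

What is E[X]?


E[X] = Σ x·P(X=x)
= (7)×(10/23) + (16)×(4/23) + (19)×(9/23)
= 305/23

E[X] = 305/23


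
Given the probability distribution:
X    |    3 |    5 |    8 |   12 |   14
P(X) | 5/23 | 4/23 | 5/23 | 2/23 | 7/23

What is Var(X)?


E[X] = 197/23
E[X²] = 2125/23
Var(X) = E[X²] - (E[X])² = 2125/23 - 38809/529 = 10066/529

Var(X) = 10066/529 ≈ 19.0284


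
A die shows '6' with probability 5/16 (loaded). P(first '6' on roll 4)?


Geometric: P(X=4) = (1-p)^(k-1)×p = (11/16)^3×5/16 = 6655/65536

P(X=4) = 6655/65536 ≈ 10.15%


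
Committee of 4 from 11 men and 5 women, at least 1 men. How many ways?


Count by #men:
  1M,3W: C(11,1)×C(5,3)=110
  2M,2W: C(11,2)×C(5,2)=550
  3M,1W: C(11,3)×C(5,1)=825
  4M,0W: C(11,4)×C(5,0)=330
Total = 1815

1815
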